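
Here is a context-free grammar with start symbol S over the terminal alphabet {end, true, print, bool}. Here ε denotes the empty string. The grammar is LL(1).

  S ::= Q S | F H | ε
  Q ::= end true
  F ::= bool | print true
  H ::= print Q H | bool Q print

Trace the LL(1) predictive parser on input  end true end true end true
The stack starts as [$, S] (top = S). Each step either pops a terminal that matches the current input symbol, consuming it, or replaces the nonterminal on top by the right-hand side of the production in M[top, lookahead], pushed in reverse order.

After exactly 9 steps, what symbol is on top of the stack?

Q

step 1: stack=$ S  input=end true end true end true $  — expand S ::= Q S
step 2: stack=$ S Q  input=end true end true end true $  — expand Q ::= end true
step 3: stack=$ S true end  input=end true end true end true $  — match end
step 4: stack=$ S true  input=true end true end true $  — match true
step 5: stack=$ S  input=end true end true $  — expand S ::= Q S
step 6: stack=$ S Q  input=end true end true $  — expand Q ::= end true
step 7: stack=$ S true end  input=end true end true $  — match end
step 8: stack=$ S true  input=true end true $  — match true
step 9: stack=$ S  input=end true $  — expand S ::= Q S
Stack after step 9: $ S Q (top = Q).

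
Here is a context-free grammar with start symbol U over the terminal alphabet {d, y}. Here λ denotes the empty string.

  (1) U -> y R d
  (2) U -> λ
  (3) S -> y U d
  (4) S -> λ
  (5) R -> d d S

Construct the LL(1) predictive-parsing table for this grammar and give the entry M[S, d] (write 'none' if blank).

FIRST(U): from U->y R d we get {y}; from U->λ we get {λ}. So FIRST(U) = {λ, y}.
FIRST(S): from S->y U d we get {y}; from S->λ we get {λ}. So FIRST(S) = {λ, y}.
FIRST(R): from R->d d S we get {d}. So FIRST(R) = {d}.
FOLLOW(U) includes $ since U is the start symbol.
FOLLOW(R): in U->y R d, R is followed by d with FIRST {d}. Thus FOLLOW(R) = {d}.
FOLLOW(S): in R->d d S, the suffix after S is empty, so FOLLOW(S) ⊇ FOLLOW(R) = {d}. Thus FOLLOW(S) = {d}.
For S -> y U d: FIRST(y U d) = {y}, so it goes in M[S, t] for t ∈ {y}.
For S -> λ: FIRST(λ) = {λ}, so it goes in M[S, t] for t ∈ {}; since λ ∈ FIRST, also for every t ∈ FOLLOW(S) = {d}.

S -> λ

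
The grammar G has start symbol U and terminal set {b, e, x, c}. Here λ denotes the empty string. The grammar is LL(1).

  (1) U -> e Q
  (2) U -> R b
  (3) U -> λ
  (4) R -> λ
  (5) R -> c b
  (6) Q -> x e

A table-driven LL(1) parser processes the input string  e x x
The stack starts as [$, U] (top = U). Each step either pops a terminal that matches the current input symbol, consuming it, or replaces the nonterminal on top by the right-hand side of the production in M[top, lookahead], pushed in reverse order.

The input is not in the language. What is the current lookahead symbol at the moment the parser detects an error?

x

     Stack  Input    Action
  1  $ U    e x x $  expand U -> e Q
  2  $ Q e  e x x $  match e
  3  $ Q    x x $    expand Q -> x e
  4  $ e x  x x $    match x
  5  $ e    x $      error: top is terminal e but lookahead is x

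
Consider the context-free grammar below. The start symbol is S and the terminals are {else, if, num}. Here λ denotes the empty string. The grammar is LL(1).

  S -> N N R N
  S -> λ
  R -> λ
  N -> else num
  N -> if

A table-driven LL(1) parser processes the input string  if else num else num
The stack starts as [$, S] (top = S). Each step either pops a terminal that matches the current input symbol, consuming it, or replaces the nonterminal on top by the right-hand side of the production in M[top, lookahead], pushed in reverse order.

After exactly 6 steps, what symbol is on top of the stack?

     Stack           Input                   Action
  1  $ S             if else num else num $  expand S -> N N R N
  2  $ N R N N       if else num else num $  expand N -> if
  3  $ N R N if      if else num else num $  match if
  4  $ N R N         else num else num $     expand N -> else num
  5  $ N R num else  else num else num $     match else
  6  $ N R num       num else num $          match num
Stack after step 6: $ N R (top = R).

R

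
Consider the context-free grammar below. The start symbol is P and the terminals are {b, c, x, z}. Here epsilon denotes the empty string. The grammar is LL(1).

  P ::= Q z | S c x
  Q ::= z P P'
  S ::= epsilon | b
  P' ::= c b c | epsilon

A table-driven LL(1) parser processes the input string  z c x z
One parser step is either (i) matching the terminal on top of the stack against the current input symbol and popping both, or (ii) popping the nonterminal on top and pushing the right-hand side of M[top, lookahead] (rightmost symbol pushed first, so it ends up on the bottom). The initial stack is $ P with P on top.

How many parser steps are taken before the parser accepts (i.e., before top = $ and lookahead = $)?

     Stack         Input      Action
  1  $ P           z c x z $  expand P ::= Q z
  2  $ z Q         z c x z $  expand Q ::= z P P'
  3  $ z P' P z    z c x z $  match z
  4  $ z P' P      c x z $    expand P ::= S c x
  5  $ z P' x c S  c x z $    expand S ::= epsilon
  6  $ z P' x c    c x z $    match c
  7  $ z P' x      x z $      match x
  8  $ z P'        z $        expand P' ::= epsilon
  9  $ z           z $        match z
Accept reached after 9 steps.

9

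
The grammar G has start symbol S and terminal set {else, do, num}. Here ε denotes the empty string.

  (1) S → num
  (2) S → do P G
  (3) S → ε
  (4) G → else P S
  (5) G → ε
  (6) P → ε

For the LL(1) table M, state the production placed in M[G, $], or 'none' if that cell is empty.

FIRST(S): from S→num we get {num}; from S→do P G we get {do}; from S→ε we get {ε}. So FIRST(S) = {ε, do, num}.
FIRST(G): from G→else P S we get {else}; from G→ε we get {ε}. So FIRST(G) = {ε, else}.
FIRST(P): from P→ε we get {ε}. So FIRST(P) = {ε}.
FOLLOW(S) includes $ since S is the start symbol.
FOLLOW(S): in G→else P S, the suffix after S is empty, so FOLLOW(S) ⊇ FOLLOW(G) = {$}. Thus FOLLOW(S) = {$}.
FOLLOW(G): in S→do P G, the suffix after G is empty, so FOLLOW(G) ⊇ FOLLOW(S) = {$}. Thus FOLLOW(G) = {$}.
For G → else P S: FIRST(else P S) = {else}, so it goes in M[G, t] for t ∈ {else}.
For G → ε: FIRST(ε) = {ε}, so it goes in M[G, t] for t ∈ {}; since ε ∈ FIRST, also for every t ∈ FOLLOW(G) = {$}.

G → ε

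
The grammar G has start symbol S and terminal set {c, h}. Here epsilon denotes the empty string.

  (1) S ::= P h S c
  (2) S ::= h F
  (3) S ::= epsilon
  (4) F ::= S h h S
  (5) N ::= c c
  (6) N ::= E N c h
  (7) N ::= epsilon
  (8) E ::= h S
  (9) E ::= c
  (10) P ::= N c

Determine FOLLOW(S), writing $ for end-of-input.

FIRST(E): from E::=h S we get {h}; from E::=c we get {c}. So FIRST(E) = {c, h}.
FIRST(N): from N::=c c we get {c}; from N::=E N c h we get {c, h}; from N::=epsilon we get {epsilon}. So FIRST(N) = {epsilon, c, h}.
FIRST(P): from P::=N c we get {c, h}. So FIRST(P) = {c, h}.
FIRST(S): from S::=P h S c we get {c, h}; from S::=h F we get {h}; from S::=epsilon we get {epsilon}. So FIRST(S) = {epsilon, c, h}.
FIRST(F): from F::=S h h S we get {c, h}. So FIRST(F) = {c, h}.
FOLLOW(S) includes $ since S is the start symbol.
FOLLOW(N): in N::=E N c h, N is followed by c h with FIRST {c}; in P::=N c, N is followed by c with FIRST {c}. Thus FOLLOW(N) = {c}.
FOLLOW(E): in N::=E N c h, E is followed by N c h with FIRST {c, h}. Thus FOLLOW(E) = {c, h}.
FOLLOW(P): in S::=P h S c, P is followed by h S c with FIRST {h}. Thus FOLLOW(P) = {h}.
FOLLOW(S): in S::=P h S c, S is followed by c with FIRST {c}; in F::=S h h S (occurrence 1), S is followed by h h S with FIRST {h}; in F::=S h h S (occurrence 2), the suffix after S is empty, so FOLLOW(S) ⊇ FOLLOW(F) = {$, c, h}; in E::=h S, the suffix after S is empty, so FOLLOW(S) ⊇ FOLLOW(E) = {c, h}. Thus FOLLOW(S) = {$, c, h}.
FOLLOW(F): in S::=h F, the suffix after F is empty, so FOLLOW(F) ⊇ FOLLOW(S) = {$, c, h}. Thus FOLLOW(F) = {$, c, h}.

{$, c, h}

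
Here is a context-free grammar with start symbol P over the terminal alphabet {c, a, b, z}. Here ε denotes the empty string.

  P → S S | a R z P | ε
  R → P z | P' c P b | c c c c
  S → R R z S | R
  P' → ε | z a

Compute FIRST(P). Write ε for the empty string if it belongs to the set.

{ε, a, c, z}

FIRST(P') = {ε, z}
FIRST(P) = {ε, a, c, z}  (via S S)
FIRST(R) = {a, c, z}  (via P z, P' c P b)
FIRST(S) = {a, c, z}  (via R R z S, R)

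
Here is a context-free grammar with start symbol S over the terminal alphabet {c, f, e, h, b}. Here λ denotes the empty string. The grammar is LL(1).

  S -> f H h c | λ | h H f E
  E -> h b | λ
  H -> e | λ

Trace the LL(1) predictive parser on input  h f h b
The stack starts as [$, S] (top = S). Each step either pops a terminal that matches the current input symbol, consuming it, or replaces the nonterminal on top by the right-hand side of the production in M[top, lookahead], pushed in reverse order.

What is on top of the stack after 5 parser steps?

h

     Stack      Input      Action
  1  $ S        h f h b $  expand S -> h H f E
  2  $ E f H h  h f h b $  match h
  3  $ E f H    f h b $    expand H -> λ
  4  $ E f      f h b $    match f
  5  $ E        h b $      expand E -> h b
Stack after step 5: $ b h (top = h).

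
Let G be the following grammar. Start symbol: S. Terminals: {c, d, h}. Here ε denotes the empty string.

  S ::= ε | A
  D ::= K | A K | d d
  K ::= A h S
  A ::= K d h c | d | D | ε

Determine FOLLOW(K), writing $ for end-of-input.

FIRST(S) = {ε, d, h}  (via A)
FIRST(D) = {d, h}  (via K, A K)
FIRST(K) = {d, h}  (via A h S)
FIRST(A) = {ε, d, h}  (via K d h c, D)
FOLLOW(S) includes $ since S is the start symbol.
FOLLOW(S): in K::=A h S, the suffix after S is empty, so FOLLOW(S) ⊇ FOLLOW(K) = {$, d, h}. Thus FOLLOW(S) = {$, d, h}.
FOLLOW(A): in S::=A, the suffix after A is empty, so FOLLOW(A) ⊇ FOLLOW(S) = {$, d, h}; in D::=A K, A is followed by K with FIRST {d, h}; in K::=A h S, A is followed by h S with FIRST {h}. Thus FOLLOW(A) = {$, d, h}.
FOLLOW(D): in A::=D, the suffix after D is empty, so FOLLOW(D) ⊇ FOLLOW(A) = {$, d, h}. Thus FOLLOW(D) = {$, d, h}.
FOLLOW(K): in D::=K, the suffix after K is empty, so FOLLOW(K) ⊇ FOLLOW(D) = {$, d, h}; in D::=A K, the suffix after K is empty, so FOLLOW(K) ⊇ FOLLOW(D) = {$, d, h}; in A::=K d h c, K is followed by d h c with FIRST {d}. Thus FOLLOW(K) = {$, d, h}.

{$, d, h}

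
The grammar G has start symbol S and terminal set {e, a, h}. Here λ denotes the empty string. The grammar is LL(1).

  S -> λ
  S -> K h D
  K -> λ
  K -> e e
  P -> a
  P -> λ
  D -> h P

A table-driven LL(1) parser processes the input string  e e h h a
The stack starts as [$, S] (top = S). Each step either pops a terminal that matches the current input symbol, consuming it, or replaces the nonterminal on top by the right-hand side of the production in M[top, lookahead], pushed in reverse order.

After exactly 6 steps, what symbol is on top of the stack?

step 1: stack=$ S  input=e e h h a $  — expand S -> K h D
step 2: stack=$ D h K  input=e e h h a $  — expand K -> e e
step 3: stack=$ D h e e  input=e e h h a $  — match e
step 4: stack=$ D h e  input=e h h a $  — match e
step 5: stack=$ D h  input=h h a $  — match h
step 6: stack=$ D  input=h a $  — expand D -> h P
Stack after step 6: $ P h (top = h).

h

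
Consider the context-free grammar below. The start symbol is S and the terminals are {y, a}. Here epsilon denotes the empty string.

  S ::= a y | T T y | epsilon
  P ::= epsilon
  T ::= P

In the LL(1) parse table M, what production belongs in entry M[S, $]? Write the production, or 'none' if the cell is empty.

FIRST(P): from P::=epsilon we get {epsilon}. So FIRST(P) = {epsilon}.
FIRST(T): from T::=P we get {epsilon}. So FIRST(T) = {epsilon}.
FIRST(S): from S::=a y we get {a}; from S::=T T y we get {y}; from S::=epsilon we get {epsilon}. So FIRST(S) = {epsilon, a, y}.
FOLLOW(S) includes $ since S is the start symbol.
FOLLOW(S): S appears on no right-hand side. Thus FOLLOW(S) = {$}.
For S ::= a y: FIRST(a y) = {a}, so it goes in M[S, t] for t ∈ {a}.
For S ::= T T y: FIRST(T T y) = {y}, so it goes in M[S, t] for t ∈ {y}.
For S ::= epsilon: FIRST(epsilon) = {epsilon}, so it goes in M[S, t] for t ∈ {}; since epsilon ∈ FIRST, also for every t ∈ FOLLOW(S) = {$}.

S ::= epsilon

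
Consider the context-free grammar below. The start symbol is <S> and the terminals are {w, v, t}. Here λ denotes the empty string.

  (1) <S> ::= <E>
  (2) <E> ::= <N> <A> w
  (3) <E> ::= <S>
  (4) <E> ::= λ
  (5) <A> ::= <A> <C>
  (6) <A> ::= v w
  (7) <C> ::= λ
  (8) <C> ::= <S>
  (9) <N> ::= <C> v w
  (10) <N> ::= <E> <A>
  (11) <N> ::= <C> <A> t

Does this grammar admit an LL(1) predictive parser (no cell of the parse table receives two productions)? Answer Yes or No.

FIRST(<S>) = {λ, v}
FIRST(<E>) = {λ, v}
FIRST(<A>) = {v}
FIRST(<C>) = {λ, v}
FIRST(<N>) = {v}
FOLLOW(<S>) = {$, t, v, w}
FOLLOW(<E>) = {$, t, v, w}
FOLLOW(<A>) = {t, v, w}
FOLLOW(<C>) = {t, v, w}
FOLLOW(<N>) = {v}
Cell M[<A>, v] receives both <A> ::= <A> <C> and <A> ::= v w — the grammar is not LL(1).

No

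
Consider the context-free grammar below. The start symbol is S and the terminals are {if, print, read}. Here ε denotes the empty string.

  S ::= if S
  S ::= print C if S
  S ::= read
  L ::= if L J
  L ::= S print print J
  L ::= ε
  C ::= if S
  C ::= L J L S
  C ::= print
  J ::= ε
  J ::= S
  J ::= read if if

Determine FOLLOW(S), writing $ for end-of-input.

{$, if, print, read}

FIRST(S) = {if, print, read}
FIRST(L) = {ε, if, print, read}  (via S print print J)
FIRST(J) = {ε, if, print, read}  (via S)
FIRST(C) = {if, print, read}  (via L J L S)
FOLLOW(S) includes $ since S is the start symbol.
FOLLOW(L): in L::=if L J, L is followed by J with FIRST {ε, if, print, read}; in L::=if L J, the suffix after L is nullable (adds nothing new); in C::=L J L S (occurrence 1), L is followed by J L S with FIRST {if, print, read}; in C::=L J L S (occurrence 2), L is followed by S with FIRST {if, print, read}. Thus FOLLOW(L) = {if, print, read}.
FOLLOW(C): in S::=print C if S, C is followed by if S with FIRST {if}. Thus FOLLOW(C) = {if}.
FOLLOW(J): in L::=if L J, the suffix after J is empty, so FOLLOW(J) ⊇ FOLLOW(L) = {if, print, read}; in L::=S print print J, the suffix after J is empty, so FOLLOW(J) ⊇ FOLLOW(L) = {if, print, read}; in C::=L J L S, J is followed by L S with FIRST {if, print, read}. Thus FOLLOW(J) = {if, print, read}.
FOLLOW(S): in S::=if S, the suffix after S is empty (adds nothing new); in S::=print C if S, the suffix after S is empty (adds nothing new); in L::=S print print J, S is followed by print print J with FIRST {print}; in C::=if S, the suffix after S is empty, so FOLLOW(S) ⊇ FOLLOW(C) = {if}; in C::=L J L S, the suffix after S is empty, so FOLLOW(S) ⊇ FOLLOW(C) = {if}; in J::=S, the suffix after S is empty, so FOLLOW(S) ⊇ FOLLOW(J) = {if, print, read}. Thus FOLLOW(S) = {$, if, print, read}.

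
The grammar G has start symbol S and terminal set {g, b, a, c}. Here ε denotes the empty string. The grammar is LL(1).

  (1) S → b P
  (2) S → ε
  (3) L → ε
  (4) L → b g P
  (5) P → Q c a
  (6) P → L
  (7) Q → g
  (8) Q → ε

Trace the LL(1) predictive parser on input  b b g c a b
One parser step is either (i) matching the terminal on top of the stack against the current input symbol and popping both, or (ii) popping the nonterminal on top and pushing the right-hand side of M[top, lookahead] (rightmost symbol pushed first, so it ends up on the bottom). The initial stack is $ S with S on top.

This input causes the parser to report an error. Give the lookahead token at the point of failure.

b

      Stack    Input          Action
   1  $ S      b b g c a b $  expand S → b P
   2  $ P b    b b g c a b $  match b
   3  $ P      b g c a b $    expand P → L
   4  $ L      b g c a b $    expand L → b g P
   5  $ P g b  b g c a b $    match b
   6  $ P g    g c a b $      match g
   7  $ P      c a b $        expand P → Q c a
   8  $ a c Q  c a b $        expand Q → ε
   9  $ a c    c a b $        match c
  10  $ a      a b $          match a
  11  $        b $            error: stack empty but input remains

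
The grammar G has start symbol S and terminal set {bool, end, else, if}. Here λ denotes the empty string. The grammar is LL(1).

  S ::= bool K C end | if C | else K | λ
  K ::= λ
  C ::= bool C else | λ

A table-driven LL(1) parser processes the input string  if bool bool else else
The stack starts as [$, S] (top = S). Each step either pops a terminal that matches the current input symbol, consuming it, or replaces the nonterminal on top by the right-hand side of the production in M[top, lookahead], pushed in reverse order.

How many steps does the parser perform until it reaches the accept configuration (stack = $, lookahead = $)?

     Stack               Input                     Action
  1  $ S                 if bool bool else else $  expand S ::= if C
  2  $ C if              if bool bool else else $  match if
  3  $ C                 bool bool else else $     expand C ::= bool C else
  4  $ else C bool       bool bool else else $     match bool
  5  $ else C            bool else else $          expand C ::= bool C else
  6  $ else else C bool  bool else else $          match bool
  7  $ else else C       else else $               expand C ::= λ
  8  $ else else         else else $               match else
  9  $ else              else $                    match else
Accept reached after 9 steps.

9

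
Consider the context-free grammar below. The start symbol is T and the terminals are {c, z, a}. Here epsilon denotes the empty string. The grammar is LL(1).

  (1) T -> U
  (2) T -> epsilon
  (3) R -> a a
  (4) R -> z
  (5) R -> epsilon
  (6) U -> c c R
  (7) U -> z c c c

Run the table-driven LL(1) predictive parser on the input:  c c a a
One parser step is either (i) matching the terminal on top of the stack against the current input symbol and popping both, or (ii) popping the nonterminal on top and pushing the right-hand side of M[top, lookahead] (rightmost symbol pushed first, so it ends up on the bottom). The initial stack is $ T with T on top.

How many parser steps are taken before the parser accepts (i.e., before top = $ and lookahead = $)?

7

     Stack    Input      Action
  1  $ T      c c a a $  expand T -> U
  2  $ U      c c a a $  expand U -> c c R
  3  $ R c c  c c a a $  match c
  4  $ R c    c a a $    match c
  5  $ R      a a $      expand R -> a a
  6  $ a a    a a $      match a
  7  $ a      a $        match a
Accept reached after 7 steps.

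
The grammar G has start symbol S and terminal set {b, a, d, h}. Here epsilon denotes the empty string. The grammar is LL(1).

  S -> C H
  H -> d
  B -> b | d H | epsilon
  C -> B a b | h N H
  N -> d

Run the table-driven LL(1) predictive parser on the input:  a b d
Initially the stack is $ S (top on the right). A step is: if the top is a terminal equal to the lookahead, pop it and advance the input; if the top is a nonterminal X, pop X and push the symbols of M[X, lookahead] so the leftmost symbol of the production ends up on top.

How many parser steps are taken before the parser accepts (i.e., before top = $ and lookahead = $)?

step 1: stack=$ S  input=a b d $  — expand S -> C H
step 2: stack=$ H C  input=a b d $  — expand C -> B a b
step 3: stack=$ H b a B  input=a b d $  — expand B -> epsilon
step 4: stack=$ H b a  input=a b d $  — match a
step 5: stack=$ H b  input=b d $  — match b
step 6: stack=$ H  input=d $  — expand H -> d
step 7: stack=$ d  input=d $  — match d
Accept reached after 7 steps.

7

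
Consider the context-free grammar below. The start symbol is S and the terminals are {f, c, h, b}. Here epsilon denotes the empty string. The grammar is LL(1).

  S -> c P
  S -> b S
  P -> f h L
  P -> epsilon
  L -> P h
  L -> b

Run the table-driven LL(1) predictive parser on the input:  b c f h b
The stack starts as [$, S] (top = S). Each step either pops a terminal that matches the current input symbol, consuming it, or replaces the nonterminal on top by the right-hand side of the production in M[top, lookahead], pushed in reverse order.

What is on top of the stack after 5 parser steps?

f

step 1: stack=$ S  input=b c f h b $  — expand S -> b S
step 2: stack=$ S b  input=b c f h b $  — match b
step 3: stack=$ S  input=c f h b $  — expand S -> c P
step 4: stack=$ P c  input=c f h b $  — match c
step 5: stack=$ P  input=f h b $  — expand P -> f h L
Stack after step 5: $ L h f (top = f).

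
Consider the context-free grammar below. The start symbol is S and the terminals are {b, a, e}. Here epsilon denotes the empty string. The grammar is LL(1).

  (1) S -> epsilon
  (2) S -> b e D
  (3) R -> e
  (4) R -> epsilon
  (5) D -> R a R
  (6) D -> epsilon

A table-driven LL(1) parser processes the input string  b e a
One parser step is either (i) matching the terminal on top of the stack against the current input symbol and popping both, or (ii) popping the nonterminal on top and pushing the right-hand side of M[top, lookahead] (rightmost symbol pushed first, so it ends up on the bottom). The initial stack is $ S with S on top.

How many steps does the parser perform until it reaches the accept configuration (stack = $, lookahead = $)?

     Stack    Input    Action
  1  $ S      b e a $  expand S -> b e D
  2  $ D e b  b e a $  match b
  3  $ D e    e a $    match e
  4  $ D      a $      expand D -> R a R
  5  $ R a R  a $      expand R -> epsilon
  6  $ R a    a $      match a
  7  $ R      $        expand R -> epsilon
Accept reached after 7 steps.

7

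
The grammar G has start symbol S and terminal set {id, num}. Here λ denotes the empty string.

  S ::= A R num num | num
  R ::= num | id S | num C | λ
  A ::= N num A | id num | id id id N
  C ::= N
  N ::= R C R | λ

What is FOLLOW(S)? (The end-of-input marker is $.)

FIRST(R) = {λ, id, num}
FIRST(S) = {id, num}  (via A R num num)
FIRST(A) = {id, num}  (via N num A)
FIRST(C) = {λ, id, num}  (via N)
FIRST(N) = {λ, id, num}  (via R C R)
FOLLOW(S) includes $ since S is the start symbol.
FOLLOW(A): in S::=A R num num, A is followed by R num num with FIRST {id, num}; in A::=N num A, the suffix after A is empty (adds nothing new). Thus FOLLOW(A) = {id, num}.
FOLLOW(S): in R::=id S, the suffix after S is empty, so FOLLOW(S) ⊇ FOLLOW(R) = {id, num}. Thus FOLLOW(S) = {$, id, num}.
FOLLOW(R): in S::=A R num num, R is followed by num num with FIRST {num}; in N::=R C R (occurrence 1), R is followed by C R with FIRST {λ, id, num}; in N::=R C R (occurrence 1), the suffix after R is nullable, so FOLLOW(R) ⊇ FOLLOW(N) = {id, num}; in N::=R C R (occurrence 2), the suffix after R is empty, so FOLLOW(R) ⊇ FOLLOW(N) = {id, num}. Thus FOLLOW(R) = {id, num}.
FOLLOW(C): in R::=num C, the suffix after C is empty, so FOLLOW(C) ⊇ FOLLOW(R) = {id, num}; in N::=R C R, C is followed by R with FIRST {λ, id, num}; in N::=R C R, the suffix after C is nullable, so FOLLOW(C) ⊇ FOLLOW(N) = {id, num}. Thus FOLLOW(C) = {id, num}.
FOLLOW(N): in A::=N num A, N is followed by num A with FIRST {num}; in A::=id id id N, the suffix after N is empty, so FOLLOW(N) ⊇ FOLLOW(A) = {id, num}; in C::=N, the suffix after N is empty, so FOLLOW(N) ⊇ FOLLOW(C) = {id, num}. Thus FOLLOW(N) = {id, num}.

{$, id, num}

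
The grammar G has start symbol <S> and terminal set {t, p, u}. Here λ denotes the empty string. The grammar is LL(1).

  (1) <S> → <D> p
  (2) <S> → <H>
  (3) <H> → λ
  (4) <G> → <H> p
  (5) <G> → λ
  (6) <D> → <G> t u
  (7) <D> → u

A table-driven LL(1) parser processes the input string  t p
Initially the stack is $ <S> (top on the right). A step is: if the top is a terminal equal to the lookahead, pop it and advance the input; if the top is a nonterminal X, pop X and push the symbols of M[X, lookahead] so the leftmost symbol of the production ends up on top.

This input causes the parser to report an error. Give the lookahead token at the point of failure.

p

     Stack        Input  Action
  1  $ <S>        t p $  expand <S> → <D> p
  2  $ p <D>      t p $  expand <D> → <G> t u
  3  $ p u t <G>  t p $  expand <G> → λ
  4  $ p u t      t p $  match t
  5  $ p u        p $    error: top is terminal u but lookahead is p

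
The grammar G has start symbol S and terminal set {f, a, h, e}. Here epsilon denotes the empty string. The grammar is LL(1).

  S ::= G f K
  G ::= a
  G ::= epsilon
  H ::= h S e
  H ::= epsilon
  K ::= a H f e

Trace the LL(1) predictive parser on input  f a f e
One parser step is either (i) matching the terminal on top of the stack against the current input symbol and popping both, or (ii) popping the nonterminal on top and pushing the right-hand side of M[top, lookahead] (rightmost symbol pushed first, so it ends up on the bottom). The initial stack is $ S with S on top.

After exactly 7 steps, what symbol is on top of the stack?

     Stack      Input      Action
  1  $ S        f a f e $  expand S ::= G f K
  2  $ K f G    f a f e $  expand G ::= epsilon
  3  $ K f      f a f e $  match f
  4  $ K        a f e $    expand K ::= a H f e
  5  $ e f H a  a f e $    match a
  6  $ e f H    f e $      expand H ::= epsilon
  7  $ e f      f e $      match f
Stack after step 7: $ e (top = e).

e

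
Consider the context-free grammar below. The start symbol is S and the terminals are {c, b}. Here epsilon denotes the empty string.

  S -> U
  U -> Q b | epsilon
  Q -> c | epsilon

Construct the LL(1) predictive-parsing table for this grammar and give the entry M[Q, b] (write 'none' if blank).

FIRST(Q): from Q->c we get {c}; from Q->epsilon we get {epsilon}. So FIRST(Q) = {epsilon, c}.
FIRST(U): from U->Q b we get {b, c}; from U->epsilon we get {epsilon}. So FIRST(U) = {epsilon, b, c}.
FIRST(S): from S->U we get {epsilon, b, c}. So FIRST(S) = {epsilon, b, c}.
FOLLOW(S) includes $ since S is the start symbol.
FOLLOW(Q): in U->Q b, Q is followed by b with FIRST {b}. Thus FOLLOW(Q) = {b}.
For Q -> c: FIRST(c) = {c}, so it goes in M[Q, t] for t ∈ {c}.
For Q -> epsilon: FIRST(epsilon) = {epsilon}, so it goes in M[Q, t] for t ∈ {}; since epsilon ∈ FIRST, also for every t ∈ FOLLOW(Q) = {b}.

Q -> epsilon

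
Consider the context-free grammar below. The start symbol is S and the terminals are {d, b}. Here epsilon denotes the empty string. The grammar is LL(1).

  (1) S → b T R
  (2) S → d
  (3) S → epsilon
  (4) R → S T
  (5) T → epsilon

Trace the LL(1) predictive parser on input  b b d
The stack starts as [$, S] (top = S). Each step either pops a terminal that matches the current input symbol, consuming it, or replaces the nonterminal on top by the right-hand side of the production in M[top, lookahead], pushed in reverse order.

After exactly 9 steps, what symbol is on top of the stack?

d

     Stack      Input    Action
  1  $ S        b b d $  expand S → b T R
  2  $ R T b    b b d $  match b
  3  $ R T      b d $    expand T → epsilon
  4  $ R        b d $    expand R → S T
  5  $ T S      b d $    expand S → b T R
  6  $ T R T b  b d $    match b
  7  $ T R T    d $      expand T → epsilon
  8  $ T R      d $      expand R → S T
  9  $ T T S    d $      expand S → d
Stack after step 9: $ T T d (top = d).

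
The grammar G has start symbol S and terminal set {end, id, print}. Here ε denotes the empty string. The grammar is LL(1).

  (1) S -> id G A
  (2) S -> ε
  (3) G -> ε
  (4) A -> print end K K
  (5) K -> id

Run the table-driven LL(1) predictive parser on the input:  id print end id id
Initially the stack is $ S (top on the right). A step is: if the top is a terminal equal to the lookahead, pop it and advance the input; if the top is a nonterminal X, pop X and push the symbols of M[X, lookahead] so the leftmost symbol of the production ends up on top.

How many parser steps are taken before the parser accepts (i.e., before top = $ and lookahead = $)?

10

      Stack            Input                 Action
   1  $ S              id print end id id $  expand S -> id G A
   2  $ A G id         id print end id id $  match id
   3  $ A G            print end id id $     expand G -> ε
   4  $ A              print end id id $     expand A -> print end K K
   5  $ K K end print  print end id id $     match print
   6  $ K K end        end id id $           match end
   7  $ K K            id id $               expand K -> id
   8  $ K id           id id $               match id
   9  $ K              id $                  expand K -> id
  10  $ id             id $                  match id
Accept reached after 10 steps.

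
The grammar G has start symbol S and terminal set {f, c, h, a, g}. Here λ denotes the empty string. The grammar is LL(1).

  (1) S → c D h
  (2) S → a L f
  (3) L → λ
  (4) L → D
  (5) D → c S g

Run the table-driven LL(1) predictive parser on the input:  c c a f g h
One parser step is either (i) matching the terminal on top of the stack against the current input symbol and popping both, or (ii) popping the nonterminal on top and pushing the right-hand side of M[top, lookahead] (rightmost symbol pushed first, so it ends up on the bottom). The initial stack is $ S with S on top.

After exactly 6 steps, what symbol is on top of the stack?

L

     Stack        Input          Action
  1  $ S          c c a f g h $  expand S → c D h
  2  $ h D c      c c a f g h $  match c
  3  $ h D        c a f g h $    expand D → c S g
  4  $ h g S c    c a f g h $    match c
  5  $ h g S      a f g h $      expand S → a L f
  6  $ h g f L a  a f g h $      match a
Stack after step 6: $ h g f L (top = L).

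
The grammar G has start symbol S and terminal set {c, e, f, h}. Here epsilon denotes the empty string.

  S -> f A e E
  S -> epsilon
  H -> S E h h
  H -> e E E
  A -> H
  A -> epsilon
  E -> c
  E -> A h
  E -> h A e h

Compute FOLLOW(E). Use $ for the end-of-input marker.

FIRST(S) = {epsilon, f}
FIRST(H) = {c, e, f, h}  (via S E h h)
FIRST(A) = {epsilon, c, e, f, h}  (via H)
FIRST(E) = {c, e, f, h}  (via A h)
FOLLOW(S) includes $ since S is the start symbol.
FOLLOW(S): in H->S E h h, S is followed by E h h with FIRST {c, e, f, h}. Thus FOLLOW(S) = {$, c, e, f, h}.
FOLLOW(A): in S->f A e E, A is followed by e E with FIRST {e}; in E->A h, A is followed by h with FIRST {h}; in E->h A e h, A is followed by e h with FIRST {e}. Thus FOLLOW(A) = {e, h}.
FOLLOW(H): in A->H, the suffix after H is empty, so FOLLOW(H) ⊇ FOLLOW(A) = {e, h}. Thus FOLLOW(H) = {e, h}.
FOLLOW(E): in S->f A e E, the suffix after E is empty, so FOLLOW(E) ⊇ FOLLOW(S) = {$, c, e, f, h}; in H->S E h h, E is followed by h h with FIRST {h}; in H->e E E (occurrence 1), E is followed by E with FIRST {c, e, f, h}; in H->e E E (occurrence 2), the suffix after E is empty, so FOLLOW(E) ⊇ FOLLOW(H) = {e, h}. Thus FOLLOW(E) = {$, c, e, f, h}.

{$, c, e, f, h}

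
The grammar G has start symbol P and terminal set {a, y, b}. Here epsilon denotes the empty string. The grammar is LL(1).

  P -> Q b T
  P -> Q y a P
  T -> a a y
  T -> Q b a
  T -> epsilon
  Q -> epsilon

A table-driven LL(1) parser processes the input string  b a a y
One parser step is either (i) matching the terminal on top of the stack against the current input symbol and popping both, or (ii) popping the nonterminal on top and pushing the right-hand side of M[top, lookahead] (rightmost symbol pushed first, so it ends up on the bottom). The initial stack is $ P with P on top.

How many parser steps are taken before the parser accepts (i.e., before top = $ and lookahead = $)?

step 1: stack=$ P  input=b a a y $  — expand P -> Q b T
step 2: stack=$ T b Q  input=b a a y $  — expand Q -> epsilon
step 3: stack=$ T b  input=b a a y $  — match b
step 4: stack=$ T  input=a a y $  — expand T -> a a y
step 5: stack=$ y a a  input=a a y $  — match a
step 6: stack=$ y a  input=a y $  — match a
step 7: stack=$ y  input=y $  — match y
Accept reached after 7 steps.

7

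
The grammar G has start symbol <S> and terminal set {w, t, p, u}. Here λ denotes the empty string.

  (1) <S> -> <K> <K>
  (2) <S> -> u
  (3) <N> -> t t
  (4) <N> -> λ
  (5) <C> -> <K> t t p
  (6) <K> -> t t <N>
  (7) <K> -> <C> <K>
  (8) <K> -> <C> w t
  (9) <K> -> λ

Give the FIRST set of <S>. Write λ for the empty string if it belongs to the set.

FIRST(<N>) = {λ, t}
FIRST(<S>) = {λ, t, u}  (via <K> <K>)
FIRST(<C>) = {t}  (via <K> t t p)
FIRST(<K>) = {λ, t}  (via <C> <K>, <C> w t)

{λ, t, u}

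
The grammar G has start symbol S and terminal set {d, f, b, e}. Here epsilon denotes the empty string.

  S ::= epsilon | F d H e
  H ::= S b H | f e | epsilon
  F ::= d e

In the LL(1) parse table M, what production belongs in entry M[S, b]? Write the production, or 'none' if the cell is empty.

S ::= epsilon

FIRST(F) = {d}
FIRST(S) = {epsilon, d}  (via F d H e)
FIRST(H) = {epsilon, b, d, f}  (via S b H)
FOLLOW(S) includes $ since S is the start symbol.
FOLLOW(S): in H::=S b H, S is followed by b H with FIRST {b}. Thus FOLLOW(S) = {$, b}.
For S ::= epsilon: FIRST(epsilon) = {epsilon}, so it goes in M[S, t] for t ∈ {}; since epsilon ∈ FIRST, also for every t ∈ FOLLOW(S) = {$, b}.
For S ::= F d H e: FIRST(F d H e) = {d}, so it goes in M[S, t] for t ∈ {d}.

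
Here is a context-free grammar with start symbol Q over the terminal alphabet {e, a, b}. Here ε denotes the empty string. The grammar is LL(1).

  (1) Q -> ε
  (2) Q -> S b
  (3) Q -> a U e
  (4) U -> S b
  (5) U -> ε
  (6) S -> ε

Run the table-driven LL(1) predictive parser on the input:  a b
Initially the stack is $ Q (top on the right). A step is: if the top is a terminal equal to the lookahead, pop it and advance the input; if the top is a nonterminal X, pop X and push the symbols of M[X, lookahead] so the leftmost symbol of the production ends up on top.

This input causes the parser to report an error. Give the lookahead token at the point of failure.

     Stack    Input  Action
  1  $ Q      a b $  expand Q -> a U e
  2  $ e U a  a b $  match a
  3  $ e U    b $    expand U -> S b
  4  $ e b S  b $    expand S -> ε
  5  $ e b    b $    match b
  6  $ e      $      error: top is terminal e but lookahead is $

$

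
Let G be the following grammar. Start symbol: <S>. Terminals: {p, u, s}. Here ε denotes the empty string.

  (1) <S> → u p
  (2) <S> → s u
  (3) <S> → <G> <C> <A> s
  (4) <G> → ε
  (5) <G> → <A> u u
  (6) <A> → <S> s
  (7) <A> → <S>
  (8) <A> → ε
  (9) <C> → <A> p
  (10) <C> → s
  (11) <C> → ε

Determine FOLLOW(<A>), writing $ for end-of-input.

{p, s, u}

FIRST(<S>) = {p, s, u}  (via <G> <C> <A> s)
FIRST(<A>) = {ε, p, s, u}  (via <S> s, <S>)
FIRST(<G>) = {ε, p, s, u}  (via <A> u u)
FIRST(<C>) = {ε, p, s, u}  (via <A> p)
FOLLOW(<S>) includes $ since <S> is the start symbol.
FOLLOW(<G>): in <S>→<G> <C> <A> s, <G> is followed by <C> <A> s with FIRST {p, s, u}. Thus FOLLOW(<G>) = {p, s, u}.
FOLLOW(<A>): in <S>→<G> <C> <A> s, <A> is followed by s with FIRST {s}; in <G>→<A> u u, <A> is followed by u u with FIRST {u}; in <C>→<A> p, <A> is followed by p with FIRST {p}. Thus FOLLOW(<A>) = {p, s, u}.
FOLLOW(<S>): in <A>→<S> s, <S> is followed by s with FIRST {s}; in <A>→<S>, the suffix after <S> is empty, so FOLLOW(<S>) ⊇ FOLLOW(<A>) = {p, s, u}. Thus FOLLOW(<S>) = {$, p, s, u}.
FOLLOW(<C>): in <S>→<G> <C> <A> s, <C> is followed by <A> s with FIRST {p, s, u}. Thus FOLLOW(<C>) = {p, s, u}.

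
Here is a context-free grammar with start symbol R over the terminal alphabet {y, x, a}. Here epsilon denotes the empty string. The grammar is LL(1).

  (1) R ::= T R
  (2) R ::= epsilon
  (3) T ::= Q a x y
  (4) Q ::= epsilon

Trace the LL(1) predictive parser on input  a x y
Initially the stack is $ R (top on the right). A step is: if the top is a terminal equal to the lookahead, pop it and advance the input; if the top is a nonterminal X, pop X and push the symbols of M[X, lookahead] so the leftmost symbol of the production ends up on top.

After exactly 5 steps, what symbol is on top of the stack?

     Stack        Input    Action
  1  $ R          a x y $  expand R ::= T R
  2  $ R T        a x y $  expand T ::= Q a x y
  3  $ R y x a Q  a x y $  expand Q ::= epsilon
  4  $ R y x a    a x y $  match a
  5  $ R y x      x y $    match x
Stack after step 5: $ R y (top = y).

y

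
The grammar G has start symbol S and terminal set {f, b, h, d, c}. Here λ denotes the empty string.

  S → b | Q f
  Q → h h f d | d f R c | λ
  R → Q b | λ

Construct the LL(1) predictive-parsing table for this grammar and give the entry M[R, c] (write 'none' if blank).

R → λ

FIRST(Q) = {λ, d, h}
FIRST(S) = {b, d, f, h}  (via Q f)
FIRST(R) = {λ, b, d, h}  (via Q b)
FOLLOW(S) includes $ since S is the start symbol.
FOLLOW(R): in Q→d f R c, R is followed by c with FIRST {c}. Thus FOLLOW(R) = {c}.
For R → Q b: FIRST(Q b) = {b, d, h}, so it goes in M[R, t] for t ∈ {b, d, h}.
For R → λ: FIRST(λ) = {λ}, so it goes in M[R, t] for t ∈ {}; since λ ∈ FIRST, also for every t ∈ FOLLOW(R) = {c}.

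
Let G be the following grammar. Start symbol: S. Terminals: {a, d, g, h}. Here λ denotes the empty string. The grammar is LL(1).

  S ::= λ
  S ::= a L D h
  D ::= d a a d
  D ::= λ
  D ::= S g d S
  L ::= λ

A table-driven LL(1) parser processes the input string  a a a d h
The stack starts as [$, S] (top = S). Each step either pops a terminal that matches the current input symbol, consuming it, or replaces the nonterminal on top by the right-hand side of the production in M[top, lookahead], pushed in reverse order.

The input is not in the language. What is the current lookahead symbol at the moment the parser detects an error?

      Stack                        Input        Action
   1  $ S                          a a a d h $  expand S ::= a L D h
   2  $ h D L a                    a a a d h $  match a
   3  $ h D L                      a a d h $    expand L ::= λ
   4  $ h D                        a a d h $    expand D ::= S g d S
   5  $ h S d g S                  a a d h $    expand S ::= a L D h
   6  $ h S d g h D L a            a a d h $    match a
   7  $ h S d g h D L              a d h $      expand L ::= λ
   8  $ h S d g h D                a d h $      expand D ::= S g d S
   9  $ h S d g h S d g S          a d h $      expand S ::= a L D h
  10  $ h S d g h S d g h D L a    a d h $      match a
  11  $ h S d g h S d g h D L      d h $        expand L ::= λ
  12  $ h S d g h S d g h D        d h $        expand D ::= d a a d
  13  $ h S d g h S d g h d a a d  d h $        match d
  14  $ h S d g h S d g h d a a    h $          error: top is terminal a but lookahead is h

h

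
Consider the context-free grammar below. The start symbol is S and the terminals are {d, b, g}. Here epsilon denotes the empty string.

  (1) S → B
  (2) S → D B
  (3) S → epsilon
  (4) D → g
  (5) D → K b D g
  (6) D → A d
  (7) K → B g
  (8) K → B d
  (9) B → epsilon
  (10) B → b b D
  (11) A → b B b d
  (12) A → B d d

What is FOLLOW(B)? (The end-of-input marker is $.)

FIRST(B) = {epsilon, b}
FIRST(K) = {b, d, g}  (via B g, B d)
FIRST(A) = {b, d}  (via B d d)
FIRST(D) = {b, d, g}  (via K b D g, A d)
FIRST(S) = {epsilon, b, d, g}  (via B, D B)
FOLLOW(S) includes $ since S is the start symbol.
FOLLOW(S): S appears on no right-hand side. Thus FOLLOW(S) = {$}.
FOLLOW(K): in D→K b D g, K is followed by b D g with FIRST {b}. Thus FOLLOW(K) = {b}.
FOLLOW(B): in S→B, the suffix after B is empty, so FOLLOW(B) ⊇ FOLLOW(S) = {$}; in S→D B, the suffix after B is empty, so FOLLOW(B) ⊇ FOLLOW(S) = {$}; in K→B g, B is followed by g with FIRST {g}; in K→B d, B is followed by d with FIRST {d}; in A→b B b d, B is followed by b d with FIRST {b}; in A→B d d, B is followed by d d with FIRST {d}. Thus FOLLOW(B) = {$, b, d, g}.
FOLLOW(D): in S→D B, D is followed by B with FIRST {epsilon, b}; in S→D B, the suffix after D is nullable, so FOLLOW(D) ⊇ FOLLOW(S) = {$}; in D→K b D g, D is followed by g with FIRST {g}; in B→b b D, the suffix after D is empty, so FOLLOW(D) ⊇ FOLLOW(B) = {$, b, d, g}. Thus FOLLOW(D) = {$, b, d, g}.
FOLLOW(A): in D→A d, A is followed by d with FIRST {d}. Thus FOLLOW(A) = {d}.

{$, b, d, g}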